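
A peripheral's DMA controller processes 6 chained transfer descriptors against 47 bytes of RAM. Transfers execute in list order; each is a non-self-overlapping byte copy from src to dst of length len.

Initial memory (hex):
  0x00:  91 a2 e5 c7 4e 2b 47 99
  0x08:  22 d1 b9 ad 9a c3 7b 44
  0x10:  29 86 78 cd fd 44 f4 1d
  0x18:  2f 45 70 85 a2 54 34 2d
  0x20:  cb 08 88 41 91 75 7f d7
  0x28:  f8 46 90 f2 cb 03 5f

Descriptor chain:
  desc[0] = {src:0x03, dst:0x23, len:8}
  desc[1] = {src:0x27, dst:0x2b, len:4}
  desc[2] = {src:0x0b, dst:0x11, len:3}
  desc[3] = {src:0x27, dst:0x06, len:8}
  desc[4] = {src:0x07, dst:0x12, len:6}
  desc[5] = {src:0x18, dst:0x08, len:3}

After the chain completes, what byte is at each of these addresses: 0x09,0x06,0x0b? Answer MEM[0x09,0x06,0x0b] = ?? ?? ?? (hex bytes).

MEM[0x09,0x06,0x0b] = 45 99 22

D0: mem[0x23..0x2a] <- [c7 4e 2b 47 99 22 d1 b9]
D1: mem[0x2b..0x2e] <- [99 22 d1 b9]
D2: mem[0x11..0x13] <- [ad 9a c3]
D3: mem[0x06..0x0d] <- [99 22 d1 b9 99 22 d1 b9]
D4: mem[0x12..0x17] <- [22 d1 b9 99 22 d1]
D5: mem[0x08..0x0a] <- [2f 45 70]
query mem[0x09]=0x45, mem[0x06]=0x99, mem[0x0b]=0x22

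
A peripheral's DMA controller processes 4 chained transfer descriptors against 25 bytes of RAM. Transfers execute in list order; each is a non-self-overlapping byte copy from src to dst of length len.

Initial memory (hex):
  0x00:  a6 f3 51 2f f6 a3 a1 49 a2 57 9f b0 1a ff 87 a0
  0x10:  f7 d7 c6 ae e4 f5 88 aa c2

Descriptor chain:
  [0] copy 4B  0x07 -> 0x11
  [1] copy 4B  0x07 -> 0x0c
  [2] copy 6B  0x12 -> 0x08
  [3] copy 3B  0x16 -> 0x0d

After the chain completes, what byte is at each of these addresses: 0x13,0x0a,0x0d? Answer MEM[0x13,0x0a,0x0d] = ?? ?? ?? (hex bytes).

  after D0: wrote 4B at 0x11 = 49a2579f
  after D1: wrote 4B at 0x0c = 49a2579f
  after D2: wrote 6B at 0x08 = a2579ff588aa
  after D3: wrote 3B at 0x0d = 88aac2
query mem[0x13]=0x57, mem[0x0a]=0x9f, mem[0x0d]=0x88

MEM[0x13,0x0a,0x0d] = 57 9f 88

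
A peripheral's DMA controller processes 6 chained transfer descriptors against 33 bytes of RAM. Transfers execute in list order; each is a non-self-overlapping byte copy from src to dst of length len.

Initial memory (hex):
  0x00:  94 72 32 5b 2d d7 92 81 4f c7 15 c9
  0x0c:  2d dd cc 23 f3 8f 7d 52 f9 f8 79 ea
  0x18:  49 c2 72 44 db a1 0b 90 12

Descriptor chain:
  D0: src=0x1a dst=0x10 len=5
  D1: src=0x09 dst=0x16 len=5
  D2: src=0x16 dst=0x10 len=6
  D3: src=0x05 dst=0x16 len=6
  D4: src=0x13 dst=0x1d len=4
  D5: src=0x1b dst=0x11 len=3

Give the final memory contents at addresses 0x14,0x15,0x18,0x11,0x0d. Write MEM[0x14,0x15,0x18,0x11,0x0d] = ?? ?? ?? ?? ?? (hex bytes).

MEM[0x14,0x15,0x18,0x11,0x0d] = dd 44 81 15 dd

[0] 0x1a->0x10 len=5 : 72 44 db a1 0b
[1] 0x09->0x16 len=5 : c7 15 c9 2d dd
[2] 0x16->0x10 len=6 : c7 15 c9 2d dd 44
[3] 0x05->0x16 len=6 : d7 92 81 4f c7 15
[4] 0x13->0x1d len=4 : 2d dd 44 d7
[5] 0x1b->0x11 len=3 : 15 db 2d
query mem[0x14]=0xdd, mem[0x15]=0x44, mem[0x18]=0x81, mem[0x11]=0x15, mem[0x0d]=0xdd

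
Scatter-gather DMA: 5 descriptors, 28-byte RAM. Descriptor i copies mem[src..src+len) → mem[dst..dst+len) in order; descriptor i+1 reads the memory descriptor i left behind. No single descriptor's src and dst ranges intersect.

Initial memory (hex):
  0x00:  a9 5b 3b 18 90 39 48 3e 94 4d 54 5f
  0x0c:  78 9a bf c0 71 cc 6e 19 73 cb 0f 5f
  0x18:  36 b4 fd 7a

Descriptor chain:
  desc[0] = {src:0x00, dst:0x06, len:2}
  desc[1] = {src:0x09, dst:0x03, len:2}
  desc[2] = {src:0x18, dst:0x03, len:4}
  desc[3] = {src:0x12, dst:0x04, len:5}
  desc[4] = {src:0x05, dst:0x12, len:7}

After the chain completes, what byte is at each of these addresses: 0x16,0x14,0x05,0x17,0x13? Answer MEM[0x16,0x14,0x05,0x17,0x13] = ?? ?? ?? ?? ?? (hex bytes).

MEM[0x16,0x14,0x05,0x17,0x13] = 4d cb 19 54 73

  after D0: wrote 2B at 0x06 = a95b
  after D1: wrote 2B at 0x03 = 4d54
  after D2: wrote 4B at 0x03 = 36b4fd7a
  after D3: wrote 5B at 0x04 = 6e1973cb0f
  after D4: wrote 7B at 0x12 = 1973cb0f4d545f
query mem[0x16]=0x4d, mem[0x14]=0xcb, mem[0x05]=0x19, mem[0x17]=0x54, mem[0x13]=0x73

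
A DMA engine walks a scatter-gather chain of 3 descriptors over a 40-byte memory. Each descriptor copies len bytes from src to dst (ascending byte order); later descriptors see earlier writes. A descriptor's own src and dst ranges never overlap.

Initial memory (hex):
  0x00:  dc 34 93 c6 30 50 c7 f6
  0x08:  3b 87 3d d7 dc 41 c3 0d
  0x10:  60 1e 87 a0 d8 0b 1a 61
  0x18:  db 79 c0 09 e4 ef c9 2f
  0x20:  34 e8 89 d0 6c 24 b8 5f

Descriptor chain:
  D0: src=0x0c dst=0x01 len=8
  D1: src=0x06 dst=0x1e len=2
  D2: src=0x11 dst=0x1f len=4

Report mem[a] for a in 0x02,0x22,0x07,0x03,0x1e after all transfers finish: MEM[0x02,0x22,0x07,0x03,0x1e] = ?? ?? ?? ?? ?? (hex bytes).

MEM[0x02,0x22,0x07,0x03,0x1e] = 41 d8 87 c3 1e

D0: mem[0x01..0x08] <- [dc 41 c3 0d 60 1e 87 a0]
D1: mem[0x1e..0x1f] <- [1e 87]
D2: mem[0x1f..0x22] <- [1e 87 a0 d8]
query mem[0x02]=0x41, mem[0x22]=0xd8, mem[0x07]=0x87, mem[0x03]=0xc3, mem[0x1e]=0x1e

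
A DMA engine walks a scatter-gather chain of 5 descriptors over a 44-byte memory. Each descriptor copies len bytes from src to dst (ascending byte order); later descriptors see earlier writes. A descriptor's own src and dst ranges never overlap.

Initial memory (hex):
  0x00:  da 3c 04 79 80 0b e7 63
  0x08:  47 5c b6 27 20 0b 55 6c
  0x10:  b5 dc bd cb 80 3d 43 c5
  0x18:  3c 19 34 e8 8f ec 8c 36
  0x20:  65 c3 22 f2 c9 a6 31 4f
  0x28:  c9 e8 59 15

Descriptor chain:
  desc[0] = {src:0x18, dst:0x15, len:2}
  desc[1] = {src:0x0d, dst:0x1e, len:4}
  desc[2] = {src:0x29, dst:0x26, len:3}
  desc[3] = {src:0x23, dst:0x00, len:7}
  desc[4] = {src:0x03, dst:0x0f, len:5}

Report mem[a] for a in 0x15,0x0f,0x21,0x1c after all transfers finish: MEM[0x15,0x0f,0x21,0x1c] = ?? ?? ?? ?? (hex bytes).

  after D0: wrote 2B at 0x15 = 3c19
  after D1: wrote 4B at 0x1e = 0b556cb5
  after D2: wrote 3B at 0x26 = e85915
  after D3: wrote 7B at 0x00 = f2c9a6e85915e8
  after D4: wrote 5B at 0x0f = e85915e863
query mem[0x15]=0x3c, mem[0x0f]=0xe8, mem[0x21]=0xb5, mem[0x1c]=0x8f

MEM[0x15,0x0f,0x21,0x1c] = 3c e8 b5 8f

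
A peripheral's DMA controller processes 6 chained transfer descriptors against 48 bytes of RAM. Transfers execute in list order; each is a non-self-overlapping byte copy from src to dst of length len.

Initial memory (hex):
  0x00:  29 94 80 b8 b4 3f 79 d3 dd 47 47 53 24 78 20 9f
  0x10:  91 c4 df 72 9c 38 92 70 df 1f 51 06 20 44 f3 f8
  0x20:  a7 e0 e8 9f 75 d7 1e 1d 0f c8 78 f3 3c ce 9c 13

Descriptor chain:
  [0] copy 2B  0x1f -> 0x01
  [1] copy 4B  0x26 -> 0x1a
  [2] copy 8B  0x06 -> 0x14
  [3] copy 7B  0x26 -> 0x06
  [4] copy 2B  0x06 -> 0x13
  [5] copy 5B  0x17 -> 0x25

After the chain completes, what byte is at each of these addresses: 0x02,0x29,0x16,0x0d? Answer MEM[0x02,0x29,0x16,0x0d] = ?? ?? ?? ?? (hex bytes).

#0 dst[0x01+2] := {0xf8,0xa7}
#1 dst[0x1a+4] := {0x1e,0x1d,0x0f,0xc8}
#2 dst[0x14+8] := {0x79,0xd3,0xdd,0x47,0x47,0x53,0x24,0x78}
#3 dst[0x06+7] := {0x1e,0x1d,0x0f,0xc8,0x78,0xf3,0x3c}
#4 dst[0x13+2] := {0x1e,0x1d}
#5 dst[0x25+5] := {0x47,0x47,0x53,0x24,0x78}
query mem[0x02]=0xa7, mem[0x29]=0x78, mem[0x16]=0xdd, mem[0x0d]=0x78

MEM[0x02,0x29,0x16,0x0d] = a7 78 dd 78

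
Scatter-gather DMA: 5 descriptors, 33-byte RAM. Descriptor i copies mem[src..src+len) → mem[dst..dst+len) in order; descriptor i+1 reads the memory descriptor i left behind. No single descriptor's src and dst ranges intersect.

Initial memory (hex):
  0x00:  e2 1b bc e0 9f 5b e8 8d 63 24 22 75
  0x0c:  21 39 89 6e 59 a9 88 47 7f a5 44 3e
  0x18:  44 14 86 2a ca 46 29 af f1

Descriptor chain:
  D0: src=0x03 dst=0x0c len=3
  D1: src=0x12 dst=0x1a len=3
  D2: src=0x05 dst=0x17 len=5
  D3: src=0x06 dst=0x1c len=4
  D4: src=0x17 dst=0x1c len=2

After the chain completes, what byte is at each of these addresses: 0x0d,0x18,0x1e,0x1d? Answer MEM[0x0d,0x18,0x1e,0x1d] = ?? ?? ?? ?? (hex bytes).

MEM[0x0d,0x18,0x1e,0x1d] = 9f e8 63 e8

  after D0: wrote 3B at 0x0c = e09f5b
  after D1: wrote 3B at 0x1a = 88477f
  after D2: wrote 5B at 0x17 = 5be88d6324
  after D3: wrote 4B at 0x1c = e88d6324
  after D4: wrote 2B at 0x1c = 5be8
query mem[0x0d]=0x9f, mem[0x18]=0xe8, mem[0x1e]=0x63, mem[0x1d]=0xe8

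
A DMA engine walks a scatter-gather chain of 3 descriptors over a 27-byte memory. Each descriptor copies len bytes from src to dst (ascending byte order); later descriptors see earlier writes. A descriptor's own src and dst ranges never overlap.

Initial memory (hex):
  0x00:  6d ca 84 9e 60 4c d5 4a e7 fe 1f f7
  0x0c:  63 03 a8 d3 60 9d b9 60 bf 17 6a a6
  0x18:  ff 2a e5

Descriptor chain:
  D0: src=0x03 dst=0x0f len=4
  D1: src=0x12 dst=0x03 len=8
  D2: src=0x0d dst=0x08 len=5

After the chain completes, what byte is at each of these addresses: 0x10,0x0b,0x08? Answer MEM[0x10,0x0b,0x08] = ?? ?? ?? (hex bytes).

  after D0: wrote 4B at 0x0f = 9e604cd5
  after D1: wrote 8B at 0x03 = d560bf176aa6ff2a
  after D2: wrote 5B at 0x08 = 03a89e604c
query mem[0x10]=0x60, mem[0x0b]=0x60, mem[0x08]=0x03

MEM[0x10,0x0b,0x08] = 60 60 03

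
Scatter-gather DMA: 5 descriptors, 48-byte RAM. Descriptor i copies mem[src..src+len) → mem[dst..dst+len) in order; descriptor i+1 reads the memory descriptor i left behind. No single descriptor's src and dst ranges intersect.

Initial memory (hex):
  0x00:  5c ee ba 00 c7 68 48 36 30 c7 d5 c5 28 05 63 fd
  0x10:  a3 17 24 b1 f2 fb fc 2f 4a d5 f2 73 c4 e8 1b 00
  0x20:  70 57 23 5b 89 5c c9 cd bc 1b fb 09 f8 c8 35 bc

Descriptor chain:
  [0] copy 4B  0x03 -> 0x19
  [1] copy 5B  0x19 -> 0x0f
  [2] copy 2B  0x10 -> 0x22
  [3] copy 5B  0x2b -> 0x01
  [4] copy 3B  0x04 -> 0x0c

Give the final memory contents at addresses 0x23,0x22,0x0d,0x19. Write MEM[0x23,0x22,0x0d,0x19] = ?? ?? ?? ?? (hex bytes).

  after D0: wrote 4B at 0x19 = 00c76848
  after D1: wrote 5B at 0x0f = 00c76848e8
  after D2: wrote 2B at 0x22 = c768
  after D3: wrote 5B at 0x01 = 09f8c835bc
  after D4: wrote 3B at 0x0c = 35bc48
query mem[0x23]=0x68, mem[0x22]=0xc7, mem[0x0d]=0xbc, mem[0x19]=0x00

MEM[0x23,0x22,0x0d,0x19] = 68 c7 bc 00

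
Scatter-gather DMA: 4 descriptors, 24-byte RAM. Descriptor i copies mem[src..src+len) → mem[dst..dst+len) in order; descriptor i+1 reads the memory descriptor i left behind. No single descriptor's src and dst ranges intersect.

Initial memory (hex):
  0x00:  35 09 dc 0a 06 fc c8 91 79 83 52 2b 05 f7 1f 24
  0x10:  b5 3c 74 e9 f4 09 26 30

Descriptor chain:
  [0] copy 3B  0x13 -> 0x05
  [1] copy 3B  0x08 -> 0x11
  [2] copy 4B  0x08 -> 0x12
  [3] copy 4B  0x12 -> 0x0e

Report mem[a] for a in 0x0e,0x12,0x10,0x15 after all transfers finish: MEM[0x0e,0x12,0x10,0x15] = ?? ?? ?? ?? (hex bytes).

#0 dst[0x05+3] := {0xe9,0xf4,0x09}
#1 dst[0x11+3] := {0x79,0x83,0x52}
#2 dst[0x12+4] := {0x79,0x83,0x52,0x2b}
#3 dst[0x0e+4] := {0x79,0x83,0x52,0x2b}
query mem[0x0e]=0x79, mem[0x12]=0x79, mem[0x10]=0x52, mem[0x15]=0x2b

MEM[0x0e,0x12,0x10,0x15] = 79 79 52 2b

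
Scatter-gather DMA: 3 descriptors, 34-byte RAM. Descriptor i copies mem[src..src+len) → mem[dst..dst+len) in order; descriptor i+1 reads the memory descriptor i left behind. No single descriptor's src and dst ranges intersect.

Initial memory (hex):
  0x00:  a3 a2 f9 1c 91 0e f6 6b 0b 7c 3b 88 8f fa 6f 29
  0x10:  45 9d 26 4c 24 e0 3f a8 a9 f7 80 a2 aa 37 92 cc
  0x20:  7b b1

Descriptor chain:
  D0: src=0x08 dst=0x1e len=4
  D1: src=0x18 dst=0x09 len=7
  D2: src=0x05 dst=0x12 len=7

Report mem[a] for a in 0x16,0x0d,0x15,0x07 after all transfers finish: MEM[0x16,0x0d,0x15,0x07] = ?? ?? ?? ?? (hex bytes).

#0 dst[0x1e+4] := {0x0b,0x7c,0x3b,0x88}
#1 dst[0x09+7] := {0xa9,0xf7,0x80,0xa2,0xaa,0x37,0x0b}
#2 dst[0x12+7] := {0x0e,0xf6,0x6b,0x0b,0xa9,0xf7,0x80}
query mem[0x16]=0xa9, mem[0x0d]=0xaa, mem[0x15]=0x0b, mem[0x07]=0x6b

MEM[0x16,0x0d,0x15,0x07] = a9 aa 0b 6b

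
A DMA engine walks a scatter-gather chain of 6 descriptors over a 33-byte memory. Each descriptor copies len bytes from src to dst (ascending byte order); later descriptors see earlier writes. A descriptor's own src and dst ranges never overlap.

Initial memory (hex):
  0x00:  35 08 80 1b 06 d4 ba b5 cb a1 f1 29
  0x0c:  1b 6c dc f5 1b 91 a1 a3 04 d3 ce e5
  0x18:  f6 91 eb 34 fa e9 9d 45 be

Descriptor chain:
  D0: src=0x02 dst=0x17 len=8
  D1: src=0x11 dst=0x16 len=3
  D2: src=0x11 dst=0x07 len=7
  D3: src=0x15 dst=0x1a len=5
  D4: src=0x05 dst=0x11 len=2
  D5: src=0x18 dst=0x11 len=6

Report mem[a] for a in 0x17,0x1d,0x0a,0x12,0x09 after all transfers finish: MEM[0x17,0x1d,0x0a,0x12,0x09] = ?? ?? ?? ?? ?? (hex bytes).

#0 dst[0x17+8] := {0x80,0x1b,0x06,0xd4,0xba,0xb5,0xcb,0xa1}
#1 dst[0x16+3] := {0x91,0xa1,0xa3}
#2 dst[0x07+7] := {0x91,0xa1,0xa3,0x04,0xd3,0x91,0xa1}
#3 dst[0x1a+5] := {0xd3,0x91,0xa1,0xa3,0x06}
#4 dst[0x11+2] := {0xd4,0xba}
#5 dst[0x11+6] := {0xa3,0x06,0xd3,0x91,0xa1,0xa3}
query mem[0x17]=0xa1, mem[0x1d]=0xa3, mem[0x0a]=0x04, mem[0x12]=0x06, mem[0x09]=0xa3

MEM[0x17,0x1d,0x0a,0x12,0x09] = a1 a3 04 06 a3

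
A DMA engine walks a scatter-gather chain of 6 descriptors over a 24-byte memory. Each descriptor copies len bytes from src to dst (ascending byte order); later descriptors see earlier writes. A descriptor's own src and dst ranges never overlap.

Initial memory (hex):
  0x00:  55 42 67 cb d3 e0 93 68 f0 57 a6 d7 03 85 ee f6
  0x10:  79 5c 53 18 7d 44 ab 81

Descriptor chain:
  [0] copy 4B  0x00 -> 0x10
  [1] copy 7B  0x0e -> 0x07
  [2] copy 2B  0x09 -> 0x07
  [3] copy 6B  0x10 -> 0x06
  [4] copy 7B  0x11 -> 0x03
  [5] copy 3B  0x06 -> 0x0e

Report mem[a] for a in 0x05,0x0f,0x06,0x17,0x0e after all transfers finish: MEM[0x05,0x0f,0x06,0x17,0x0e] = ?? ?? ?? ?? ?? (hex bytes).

#0 dst[0x10+4] := {0x55,0x42,0x67,0xcb}
#1 dst[0x07+7] := {0xee,0xf6,0x55,0x42,0x67,0xcb,0x7d}
#2 dst[0x07+2] := {0x55,0x42}
#3 dst[0x06+6] := {0x55,0x42,0x67,0xcb,0x7d,0x44}
#4 dst[0x03+7] := {0x42,0x67,0xcb,0x7d,0x44,0xab,0x81}
#5 dst[0x0e+3] := {0x7d,0x44,0xab}
query mem[0x05]=0xcb, mem[0x0f]=0x44, mem[0x06]=0x7d, mem[0x17]=0x81, mem[0x0e]=0x7d

MEM[0x05,0x0f,0x06,0x17,0x0e] = cb 44 7d 81 7d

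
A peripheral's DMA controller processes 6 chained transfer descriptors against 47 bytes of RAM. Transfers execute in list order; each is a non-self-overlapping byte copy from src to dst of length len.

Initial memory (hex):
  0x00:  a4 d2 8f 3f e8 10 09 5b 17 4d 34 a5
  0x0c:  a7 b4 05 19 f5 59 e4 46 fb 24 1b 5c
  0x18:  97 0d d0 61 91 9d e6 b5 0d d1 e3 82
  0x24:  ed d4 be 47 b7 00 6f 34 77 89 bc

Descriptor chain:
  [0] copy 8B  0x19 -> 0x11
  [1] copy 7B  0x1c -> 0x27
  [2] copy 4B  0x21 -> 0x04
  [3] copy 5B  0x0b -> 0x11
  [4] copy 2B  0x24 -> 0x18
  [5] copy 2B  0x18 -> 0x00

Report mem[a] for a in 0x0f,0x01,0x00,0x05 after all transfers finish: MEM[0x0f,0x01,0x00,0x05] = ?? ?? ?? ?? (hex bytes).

MEM[0x0f,0x01,0x00,0x05] = 19 d4 ed e3

[0] 0x19->0x11 len=8 : 0d d0 61 91 9d e6 b5 0d
[1] 0x1c->0x27 len=7 : 91 9d e6 b5 0d d1 e3
[2] 0x21->0x04 len=4 : d1 e3 82 ed
[3] 0x0b->0x11 len=5 : a5 a7 b4 05 19
[4] 0x24->0x18 len=2 : ed d4
[5] 0x18->0x00 len=2 : ed d4
query mem[0x0f]=0x19, mem[0x01]=0xd4, mem[0x00]=0xed, mem[0x05]=0xe3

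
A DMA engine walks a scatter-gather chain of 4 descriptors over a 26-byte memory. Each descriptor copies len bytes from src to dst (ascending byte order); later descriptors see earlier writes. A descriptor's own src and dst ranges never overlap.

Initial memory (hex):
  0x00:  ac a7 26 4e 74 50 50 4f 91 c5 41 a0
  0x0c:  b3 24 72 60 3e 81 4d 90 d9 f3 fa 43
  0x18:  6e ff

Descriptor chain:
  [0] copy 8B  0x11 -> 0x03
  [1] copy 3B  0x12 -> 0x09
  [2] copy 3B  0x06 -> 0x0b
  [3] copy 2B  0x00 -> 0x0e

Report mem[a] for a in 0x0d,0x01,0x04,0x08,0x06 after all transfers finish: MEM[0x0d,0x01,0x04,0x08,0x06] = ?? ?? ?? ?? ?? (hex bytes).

MEM[0x0d,0x01,0x04,0x08,0x06] = fa a7 4d fa d9

[0] 0x11->0x03 len=8 : 81 4d 90 d9 f3 fa 43 6e
[1] 0x12->0x09 len=3 : 4d 90 d9
[2] 0x06->0x0b len=3 : d9 f3 fa
[3] 0x00->0x0e len=2 : ac a7
query mem[0x0d]=0xfa, mem[0x01]=0xa7, mem[0x04]=0x4d, mem[0x08]=0xfa, mem[0x06]=0xd9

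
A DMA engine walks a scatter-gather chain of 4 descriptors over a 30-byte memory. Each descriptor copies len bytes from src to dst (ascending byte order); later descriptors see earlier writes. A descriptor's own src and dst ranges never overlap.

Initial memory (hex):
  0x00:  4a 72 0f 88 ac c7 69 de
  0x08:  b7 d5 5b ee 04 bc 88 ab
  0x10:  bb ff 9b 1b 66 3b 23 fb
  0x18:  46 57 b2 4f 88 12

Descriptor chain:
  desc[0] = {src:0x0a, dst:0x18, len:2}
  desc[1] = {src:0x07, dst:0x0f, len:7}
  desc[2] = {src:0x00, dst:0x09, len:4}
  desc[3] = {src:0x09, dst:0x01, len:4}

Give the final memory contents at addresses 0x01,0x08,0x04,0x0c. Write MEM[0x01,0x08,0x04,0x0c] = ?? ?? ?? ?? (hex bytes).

MEM[0x01,0x08,0x04,0x0c] = 4a b7 88 88

D0: mem[0x18..0x19] <- [5b ee]
D1: mem[0x0f..0x15] <- [de b7 d5 5b ee 04 bc]
D2: mem[0x09..0x0c] <- [4a 72 0f 88]
D3: mem[0x01..0x04] <- [4a 72 0f 88]
query mem[0x01]=0x4a, mem[0x08]=0xb7, mem[0x04]=0x88, mem[0x0c]=0x88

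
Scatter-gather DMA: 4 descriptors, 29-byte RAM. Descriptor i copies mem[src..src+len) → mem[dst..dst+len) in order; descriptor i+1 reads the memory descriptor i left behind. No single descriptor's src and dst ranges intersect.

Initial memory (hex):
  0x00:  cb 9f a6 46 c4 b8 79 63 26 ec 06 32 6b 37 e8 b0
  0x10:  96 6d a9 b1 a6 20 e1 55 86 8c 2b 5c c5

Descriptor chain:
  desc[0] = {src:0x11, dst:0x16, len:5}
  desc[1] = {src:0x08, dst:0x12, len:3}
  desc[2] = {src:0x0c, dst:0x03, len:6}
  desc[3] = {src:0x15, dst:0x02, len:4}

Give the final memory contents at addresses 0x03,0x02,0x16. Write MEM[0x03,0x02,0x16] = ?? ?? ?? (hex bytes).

MEM[0x03,0x02,0x16] = 6d 20 6d

  after D0: wrote 5B at 0x16 = 6da9b1a620
  after D1: wrote 3B at 0x12 = 26ec06
  after D2: wrote 6B at 0x03 = 6b37e8b0966d
  after D3: wrote 4B at 0x02 = 206da9b1
query mem[0x03]=0x6d, mem[0x02]=0x20, mem[0x16]=0x6d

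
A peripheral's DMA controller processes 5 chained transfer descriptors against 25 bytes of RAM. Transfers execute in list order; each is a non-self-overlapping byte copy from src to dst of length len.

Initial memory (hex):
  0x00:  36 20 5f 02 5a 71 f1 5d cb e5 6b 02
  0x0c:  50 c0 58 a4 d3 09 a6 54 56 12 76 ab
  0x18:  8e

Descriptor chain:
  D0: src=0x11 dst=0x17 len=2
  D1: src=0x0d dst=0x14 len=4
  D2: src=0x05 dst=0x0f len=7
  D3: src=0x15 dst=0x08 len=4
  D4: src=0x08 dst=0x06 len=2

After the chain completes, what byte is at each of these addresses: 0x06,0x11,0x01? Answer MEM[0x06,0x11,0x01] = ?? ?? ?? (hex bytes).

MEM[0x06,0x11,0x01] = 02 5d 20

  after D0: wrote 2B at 0x17 = 09a6
  after D1: wrote 4B at 0x14 = c058a4d3
  after D2: wrote 7B at 0x0f = 71f15dcbe56b02
  after D3: wrote 4B at 0x08 = 02a4d3a6
  after D4: wrote 2B at 0x06 = 02a4
query mem[0x06]=0x02, mem[0x11]=0x5d, mem[0x01]=0x20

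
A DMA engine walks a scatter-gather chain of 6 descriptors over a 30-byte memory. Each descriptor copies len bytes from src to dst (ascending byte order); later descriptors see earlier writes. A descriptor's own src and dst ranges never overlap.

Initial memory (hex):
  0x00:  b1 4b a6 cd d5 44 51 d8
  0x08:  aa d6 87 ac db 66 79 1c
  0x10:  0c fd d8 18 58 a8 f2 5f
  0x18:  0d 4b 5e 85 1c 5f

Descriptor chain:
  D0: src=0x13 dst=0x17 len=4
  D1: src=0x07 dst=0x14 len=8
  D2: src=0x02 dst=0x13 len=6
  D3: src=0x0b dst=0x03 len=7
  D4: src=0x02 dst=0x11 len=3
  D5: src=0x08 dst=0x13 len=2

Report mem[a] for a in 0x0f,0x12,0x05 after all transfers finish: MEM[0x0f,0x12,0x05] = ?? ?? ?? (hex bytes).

MEM[0x0f,0x12,0x05] = 1c ac 66

[0] 0x13->0x17 len=4 : 18 58 a8 f2
[1] 0x07->0x14 len=8 : d8 aa d6 87 ac db 66 79
[2] 0x02->0x13 len=6 : a6 cd d5 44 51 d8
[3] 0x0b->0x03 len=7 : ac db 66 79 1c 0c fd
[4] 0x02->0x11 len=3 : a6 ac db
[5] 0x08->0x13 len=2 : 0c fd
query mem[0x0f]=0x1c, mem[0x12]=0xac, mem[0x05]=0x66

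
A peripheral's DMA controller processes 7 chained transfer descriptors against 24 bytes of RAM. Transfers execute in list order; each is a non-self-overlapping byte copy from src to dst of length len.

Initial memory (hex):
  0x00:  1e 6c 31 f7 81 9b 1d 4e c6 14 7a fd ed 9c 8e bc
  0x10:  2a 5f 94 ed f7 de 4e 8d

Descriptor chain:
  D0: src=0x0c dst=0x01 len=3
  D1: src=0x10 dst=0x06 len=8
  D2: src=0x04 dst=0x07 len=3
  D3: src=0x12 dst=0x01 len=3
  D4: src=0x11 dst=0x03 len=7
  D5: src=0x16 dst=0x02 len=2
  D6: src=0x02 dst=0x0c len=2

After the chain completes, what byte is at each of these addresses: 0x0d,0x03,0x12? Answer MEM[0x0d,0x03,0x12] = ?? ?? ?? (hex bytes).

MEM[0x0d,0x03,0x12] = 8d 8d 94

  after D0: wrote 3B at 0x01 = ed9c8e
  after D1: wrote 8B at 0x06 = 2a5f94edf7de4e8d
  after D2: wrote 3B at 0x07 = 819b2a
  after D3: wrote 3B at 0x01 = 94edf7
  after D4: wrote 7B at 0x03 = 5f94edf7de4e8d
  after D5: wrote 2B at 0x02 = 4e8d
  after D6: wrote 2B at 0x0c = 4e8d
query mem[0x0d]=0x8d, mem[0x03]=0x8d, mem[0x12]=0x94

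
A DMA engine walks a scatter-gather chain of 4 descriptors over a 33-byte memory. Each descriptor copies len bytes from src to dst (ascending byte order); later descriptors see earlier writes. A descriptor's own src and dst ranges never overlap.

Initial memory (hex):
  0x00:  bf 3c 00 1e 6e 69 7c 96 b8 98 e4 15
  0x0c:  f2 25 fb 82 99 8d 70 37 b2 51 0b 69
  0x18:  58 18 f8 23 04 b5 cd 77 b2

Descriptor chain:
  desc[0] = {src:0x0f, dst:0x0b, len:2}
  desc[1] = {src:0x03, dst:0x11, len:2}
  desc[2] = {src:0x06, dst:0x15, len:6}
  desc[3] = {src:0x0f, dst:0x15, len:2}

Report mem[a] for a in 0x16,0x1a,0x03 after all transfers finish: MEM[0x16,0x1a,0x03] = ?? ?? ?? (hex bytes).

[0] 0x0f->0x0b len=2 : 82 99
[1] 0x03->0x11 len=2 : 1e 6e
[2] 0x06->0x15 len=6 : 7c 96 b8 98 e4 82
[3] 0x0f->0x15 len=2 : 82 99
query mem[0x16]=0x99, mem[0x1a]=0x82, mem[0x03]=0x1e

MEM[0x16,0x1a,0x03] = 99 82 1e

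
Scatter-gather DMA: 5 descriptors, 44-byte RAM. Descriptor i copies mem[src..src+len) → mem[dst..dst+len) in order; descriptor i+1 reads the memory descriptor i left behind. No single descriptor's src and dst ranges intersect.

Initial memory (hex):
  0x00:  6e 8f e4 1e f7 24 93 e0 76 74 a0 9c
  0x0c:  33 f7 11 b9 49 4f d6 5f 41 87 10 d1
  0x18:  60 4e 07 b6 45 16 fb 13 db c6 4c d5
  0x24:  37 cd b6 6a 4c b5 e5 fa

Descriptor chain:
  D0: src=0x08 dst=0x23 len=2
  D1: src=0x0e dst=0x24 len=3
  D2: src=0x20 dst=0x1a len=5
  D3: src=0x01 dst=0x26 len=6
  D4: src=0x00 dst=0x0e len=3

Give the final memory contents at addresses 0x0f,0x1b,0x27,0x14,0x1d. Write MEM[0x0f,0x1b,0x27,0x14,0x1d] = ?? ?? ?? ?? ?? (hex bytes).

MEM[0x0f,0x1b,0x27,0x14,0x1d] = 8f c6 e4 41 76

[0] 0x08->0x23 len=2 : 76 74
[1] 0x0e->0x24 len=3 : 11 b9 49
[2] 0x20->0x1a len=5 : db c6 4c 76 11
[3] 0x01->0x26 len=6 : 8f e4 1e f7 24 93
[4] 0x00->0x0e len=3 : 6e 8f e4
query mem[0x0f]=0x8f, mem[0x1b]=0xc6, mem[0x27]=0xe4, mem[0x14]=0x41, mem[0x1d]=0x76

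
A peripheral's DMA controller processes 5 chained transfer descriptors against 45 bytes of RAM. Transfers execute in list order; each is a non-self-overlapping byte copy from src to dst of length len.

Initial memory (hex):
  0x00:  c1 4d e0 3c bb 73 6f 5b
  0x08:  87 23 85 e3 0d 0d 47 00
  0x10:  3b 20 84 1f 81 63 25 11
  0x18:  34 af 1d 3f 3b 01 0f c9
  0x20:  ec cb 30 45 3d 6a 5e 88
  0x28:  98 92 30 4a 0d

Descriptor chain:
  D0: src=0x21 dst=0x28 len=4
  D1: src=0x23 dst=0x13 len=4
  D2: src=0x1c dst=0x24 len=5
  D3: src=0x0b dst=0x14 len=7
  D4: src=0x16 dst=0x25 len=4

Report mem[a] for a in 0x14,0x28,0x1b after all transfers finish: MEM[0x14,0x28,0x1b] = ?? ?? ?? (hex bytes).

MEM[0x14,0x28,0x1b] = e3 3b 3f

  after D0: wrote 4B at 0x28 = cb30453d
  after D1: wrote 4B at 0x13 = 453d6a5e
  after D2: wrote 5B at 0x24 = 3b010fc9ec
  after D3: wrote 7B at 0x14 = e30d0d47003b20
  after D4: wrote 4B at 0x25 = 0d47003b
query mem[0x14]=0xe3, mem[0x28]=0x3b, mem[0x1b]=0x3f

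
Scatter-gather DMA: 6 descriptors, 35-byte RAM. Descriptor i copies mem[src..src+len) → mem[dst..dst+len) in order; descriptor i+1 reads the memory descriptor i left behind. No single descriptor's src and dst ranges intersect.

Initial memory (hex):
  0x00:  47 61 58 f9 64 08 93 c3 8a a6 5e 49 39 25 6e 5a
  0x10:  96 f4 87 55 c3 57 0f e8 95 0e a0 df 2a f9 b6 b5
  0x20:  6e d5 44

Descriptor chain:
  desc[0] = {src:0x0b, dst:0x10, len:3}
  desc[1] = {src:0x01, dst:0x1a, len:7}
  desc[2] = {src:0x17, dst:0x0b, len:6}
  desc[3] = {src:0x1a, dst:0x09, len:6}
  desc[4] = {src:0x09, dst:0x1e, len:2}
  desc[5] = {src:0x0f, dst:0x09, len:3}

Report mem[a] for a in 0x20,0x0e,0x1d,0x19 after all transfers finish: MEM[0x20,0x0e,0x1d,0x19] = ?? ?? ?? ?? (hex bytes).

MEM[0x20,0x0e,0x1d,0x19] = c3 93 64 0e

#0 dst[0x10+3] := {0x49,0x39,0x25}
#1 dst[0x1a+7] := {0x61,0x58,0xf9,0x64,0x08,0x93,0xc3}
#2 dst[0x0b+6] := {0xe8,0x95,0x0e,0x61,0x58,0xf9}
#3 dst[0x09+6] := {0x61,0x58,0xf9,0x64,0x08,0x93}
#4 dst[0x1e+2] := {0x61,0x58}
#5 dst[0x09+3] := {0x58,0xf9,0x39}
query mem[0x20]=0xc3, mem[0x0e]=0x93, mem[0x1d]=0x64, mem[0x19]=0x0e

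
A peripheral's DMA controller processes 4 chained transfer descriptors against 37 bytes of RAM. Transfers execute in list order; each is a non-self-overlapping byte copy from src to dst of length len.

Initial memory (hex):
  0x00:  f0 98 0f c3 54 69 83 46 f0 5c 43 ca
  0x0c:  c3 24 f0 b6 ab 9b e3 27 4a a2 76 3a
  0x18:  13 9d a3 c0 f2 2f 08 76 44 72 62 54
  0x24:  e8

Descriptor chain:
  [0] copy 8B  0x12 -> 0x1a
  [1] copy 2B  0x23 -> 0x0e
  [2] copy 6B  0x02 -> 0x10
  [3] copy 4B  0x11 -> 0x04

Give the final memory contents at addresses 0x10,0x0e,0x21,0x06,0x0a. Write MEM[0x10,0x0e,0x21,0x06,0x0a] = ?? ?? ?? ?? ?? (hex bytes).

MEM[0x10,0x0e,0x21,0x06,0x0a] = 0f 54 9d 69 43

[0] 0x12->0x1a len=8 : e3 27 4a a2 76 3a 13 9d
[1] 0x23->0x0e len=2 : 54 e8
[2] 0x02->0x10 len=6 : 0f c3 54 69 83 46
[3] 0x11->0x04 len=4 : c3 54 69 83
query mem[0x10]=0x0f, mem[0x0e]=0x54, mem[0x21]=0x9d, mem[0x06]=0x69, mem[0x0a]=0x43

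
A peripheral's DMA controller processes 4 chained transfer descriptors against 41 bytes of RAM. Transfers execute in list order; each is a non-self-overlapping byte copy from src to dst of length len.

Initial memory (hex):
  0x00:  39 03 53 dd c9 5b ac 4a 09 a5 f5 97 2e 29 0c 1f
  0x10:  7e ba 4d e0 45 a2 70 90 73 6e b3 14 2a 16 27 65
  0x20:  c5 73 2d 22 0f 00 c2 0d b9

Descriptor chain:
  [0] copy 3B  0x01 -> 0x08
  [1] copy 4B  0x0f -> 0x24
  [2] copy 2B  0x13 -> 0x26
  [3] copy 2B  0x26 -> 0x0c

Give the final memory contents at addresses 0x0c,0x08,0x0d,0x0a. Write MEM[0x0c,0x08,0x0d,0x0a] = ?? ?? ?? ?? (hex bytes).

MEM[0x0c,0x08,0x0d,0x0a] = e0 03 45 dd

#0 dst[0x08+3] := {0x03,0x53,0xdd}
#1 dst[0x24+4] := {0x1f,0x7e,0xba,0x4d}
#2 dst[0x26+2] := {0xe0,0x45}
#3 dst[0x0c+2] := {0xe0,0x45}
query mem[0x0c]=0xe0, mem[0x08]=0x03, mem[0x0d]=0x45, mem[0x0a]=0xdd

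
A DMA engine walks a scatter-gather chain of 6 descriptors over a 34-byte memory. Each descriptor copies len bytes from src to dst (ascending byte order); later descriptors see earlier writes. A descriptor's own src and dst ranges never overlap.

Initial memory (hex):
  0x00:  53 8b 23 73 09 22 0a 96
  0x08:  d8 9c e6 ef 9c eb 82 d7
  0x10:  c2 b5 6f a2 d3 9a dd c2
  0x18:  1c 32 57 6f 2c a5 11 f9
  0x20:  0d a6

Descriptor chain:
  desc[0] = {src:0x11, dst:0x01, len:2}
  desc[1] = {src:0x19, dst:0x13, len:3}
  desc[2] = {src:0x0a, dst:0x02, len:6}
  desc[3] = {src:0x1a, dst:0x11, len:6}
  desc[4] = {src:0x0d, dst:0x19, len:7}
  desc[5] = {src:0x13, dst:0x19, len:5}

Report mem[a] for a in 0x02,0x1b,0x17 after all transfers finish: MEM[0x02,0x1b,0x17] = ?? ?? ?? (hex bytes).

MEM[0x02,0x1b,0x17] = e6 11 c2

#0 dst[0x01+2] := {0xb5,0x6f}
#1 dst[0x13+3] := {0x32,0x57,0x6f}
#2 dst[0x02+6] := {0xe6,0xef,0x9c,0xeb,0x82,0xd7}
#3 dst[0x11+6] := {0x57,0x6f,0x2c,0xa5,0x11,0xf9}
#4 dst[0x19+7] := {0xeb,0x82,0xd7,0xc2,0x57,0x6f,0x2c}
#5 dst[0x19+5] := {0x2c,0xa5,0x11,0xf9,0xc2}
query mem[0x02]=0xe6, mem[0x1b]=0x11, mem[0x17]=0xc2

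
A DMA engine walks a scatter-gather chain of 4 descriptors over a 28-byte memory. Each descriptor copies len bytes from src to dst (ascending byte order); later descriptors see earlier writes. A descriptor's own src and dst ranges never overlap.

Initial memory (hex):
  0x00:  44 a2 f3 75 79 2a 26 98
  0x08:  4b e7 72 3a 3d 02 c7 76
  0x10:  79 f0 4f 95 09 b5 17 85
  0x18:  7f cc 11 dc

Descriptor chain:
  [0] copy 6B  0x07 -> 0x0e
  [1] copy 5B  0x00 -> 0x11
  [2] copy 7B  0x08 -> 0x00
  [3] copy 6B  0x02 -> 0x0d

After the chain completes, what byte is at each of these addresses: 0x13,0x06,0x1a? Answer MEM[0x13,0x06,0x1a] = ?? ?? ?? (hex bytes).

MEM[0x13,0x06,0x1a] = f3 98 11

D0: mem[0x0e..0x13] <- [98 4b e7 72 3a 3d]
D1: mem[0x11..0x15] <- [44 a2 f3 75 79]
D2: mem[0x00..0x06] <- [4b e7 72 3a 3d 02 98]
D3: mem[0x0d..0x12] <- [72 3a 3d 02 98 98]
query mem[0x13]=0xf3, mem[0x06]=0x98, mem[0x1a]=0x11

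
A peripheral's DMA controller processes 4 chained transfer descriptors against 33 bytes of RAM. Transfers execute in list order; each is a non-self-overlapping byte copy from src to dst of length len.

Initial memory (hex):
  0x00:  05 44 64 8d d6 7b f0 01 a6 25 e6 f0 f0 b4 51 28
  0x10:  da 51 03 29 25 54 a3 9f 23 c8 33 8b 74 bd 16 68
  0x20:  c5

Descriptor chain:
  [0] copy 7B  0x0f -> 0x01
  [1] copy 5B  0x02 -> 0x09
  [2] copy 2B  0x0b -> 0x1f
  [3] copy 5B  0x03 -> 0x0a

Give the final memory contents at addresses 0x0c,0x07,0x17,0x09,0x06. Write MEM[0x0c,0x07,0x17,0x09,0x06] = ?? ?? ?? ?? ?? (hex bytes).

MEM[0x0c,0x07,0x17,0x09,0x06] = 29 54 9f da 25

#0 dst[0x01+7] := {0x28,0xda,0x51,0x03,0x29,0x25,0x54}
#1 dst[0x09+5] := {0xda,0x51,0x03,0x29,0x25}
#2 dst[0x1f+2] := {0x03,0x29}
#3 dst[0x0a+5] := {0x51,0x03,0x29,0x25,0x54}
query mem[0x0c]=0x29, mem[0x07]=0x54, mem[0x17]=0x9f, mem[0x09]=0xda, mem[0x06]=0x25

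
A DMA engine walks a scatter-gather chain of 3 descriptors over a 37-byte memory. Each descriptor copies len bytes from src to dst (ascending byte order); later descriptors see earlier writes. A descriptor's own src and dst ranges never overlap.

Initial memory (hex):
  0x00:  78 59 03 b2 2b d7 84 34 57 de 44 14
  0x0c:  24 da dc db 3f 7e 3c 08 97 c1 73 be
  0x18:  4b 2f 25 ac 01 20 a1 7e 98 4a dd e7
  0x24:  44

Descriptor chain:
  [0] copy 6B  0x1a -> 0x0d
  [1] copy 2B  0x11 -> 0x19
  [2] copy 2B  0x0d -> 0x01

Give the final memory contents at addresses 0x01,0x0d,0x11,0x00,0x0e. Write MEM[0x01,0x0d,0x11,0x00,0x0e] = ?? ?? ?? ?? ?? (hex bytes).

[0] 0x1a->0x0d len=6 : 25 ac 01 20 a1 7e
[1] 0x11->0x19 len=2 : a1 7e
[2] 0x0d->0x01 len=2 : 25 ac
query mem[0x01]=0x25, mem[0x0d]=0x25, mem[0x11]=0xa1, mem[0x00]=0x78, mem[0x0e]=0xac

MEM[0x01,0x0d,0x11,0x00,0x0e] = 25 25 a1 78 ac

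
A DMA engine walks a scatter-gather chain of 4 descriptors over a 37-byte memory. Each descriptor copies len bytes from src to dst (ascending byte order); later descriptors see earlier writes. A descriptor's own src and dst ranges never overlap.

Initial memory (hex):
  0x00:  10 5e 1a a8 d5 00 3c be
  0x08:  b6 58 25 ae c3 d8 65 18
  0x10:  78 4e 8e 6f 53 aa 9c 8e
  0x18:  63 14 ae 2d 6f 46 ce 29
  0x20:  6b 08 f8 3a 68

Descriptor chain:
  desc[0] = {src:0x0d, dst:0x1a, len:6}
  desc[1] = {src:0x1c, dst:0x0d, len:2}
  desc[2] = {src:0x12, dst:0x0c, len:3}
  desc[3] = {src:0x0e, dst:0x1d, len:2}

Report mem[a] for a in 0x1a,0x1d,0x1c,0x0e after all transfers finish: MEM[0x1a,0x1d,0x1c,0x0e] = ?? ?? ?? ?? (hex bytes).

D0: mem[0x1a..0x1f] <- [d8 65 18 78 4e 8e]
D1: mem[0x0d..0x0e] <- [18 78]
D2: mem[0x0c..0x0e] <- [8e 6f 53]
D3: mem[0x1d..0x1e] <- [53 18]
query mem[0x1a]=0xd8, mem[0x1d]=0x53, mem[0x1c]=0x18, mem[0x0e]=0x53

MEM[0x1a,0x1d,0x1c,0x0e] = d8 53 18 53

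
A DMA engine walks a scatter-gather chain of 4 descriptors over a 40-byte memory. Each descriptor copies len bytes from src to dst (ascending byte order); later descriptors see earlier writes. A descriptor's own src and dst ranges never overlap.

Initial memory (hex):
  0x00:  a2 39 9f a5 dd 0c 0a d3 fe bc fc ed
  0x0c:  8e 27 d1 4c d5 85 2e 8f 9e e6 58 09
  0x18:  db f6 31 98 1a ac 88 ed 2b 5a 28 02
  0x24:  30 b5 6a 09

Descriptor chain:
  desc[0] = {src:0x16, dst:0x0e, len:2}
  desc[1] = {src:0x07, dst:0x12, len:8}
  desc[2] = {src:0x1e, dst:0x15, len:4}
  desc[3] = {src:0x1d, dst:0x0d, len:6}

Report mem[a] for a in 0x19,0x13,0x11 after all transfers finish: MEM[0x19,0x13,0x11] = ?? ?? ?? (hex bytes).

MEM[0x19,0x13,0x11] = 58 fe 5a

D0: mem[0x0e..0x0f] <- [58 09]
D1: mem[0x12..0x19] <- [d3 fe bc fc ed 8e 27 58]
D2: mem[0x15..0x18] <- [88 ed 2b 5a]
D3: mem[0x0d..0x12] <- [ac 88 ed 2b 5a 28]
query mem[0x19]=0x58, mem[0x13]=0xfe, mem[0x11]=0x5a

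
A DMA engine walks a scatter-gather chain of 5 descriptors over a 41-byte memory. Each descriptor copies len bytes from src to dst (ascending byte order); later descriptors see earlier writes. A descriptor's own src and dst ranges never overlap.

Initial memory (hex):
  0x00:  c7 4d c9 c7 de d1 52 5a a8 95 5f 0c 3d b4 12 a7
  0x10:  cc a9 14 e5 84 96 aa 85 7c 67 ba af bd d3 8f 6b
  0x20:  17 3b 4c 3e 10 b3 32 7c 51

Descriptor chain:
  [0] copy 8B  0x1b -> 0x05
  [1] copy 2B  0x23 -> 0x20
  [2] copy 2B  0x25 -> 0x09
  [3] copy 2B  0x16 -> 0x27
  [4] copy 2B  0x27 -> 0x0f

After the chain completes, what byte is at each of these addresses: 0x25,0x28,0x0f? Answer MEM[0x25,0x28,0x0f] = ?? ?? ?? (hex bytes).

#0 dst[0x05+8] := {0xaf,0xbd,0xd3,0x8f,0x6b,0x17,0x3b,0x4c}
#1 dst[0x20+2] := {0x3e,0x10}
#2 dst[0x09+2] := {0xb3,0x32}
#3 dst[0x27+2] := {0xaa,0x85}
#4 dst[0x0f+2] := {0xaa,0x85}
query mem[0x25]=0xb3, mem[0x28]=0x85, mem[0x0f]=0xaa

MEM[0x25,0x28,0x0f] = b3 85 aa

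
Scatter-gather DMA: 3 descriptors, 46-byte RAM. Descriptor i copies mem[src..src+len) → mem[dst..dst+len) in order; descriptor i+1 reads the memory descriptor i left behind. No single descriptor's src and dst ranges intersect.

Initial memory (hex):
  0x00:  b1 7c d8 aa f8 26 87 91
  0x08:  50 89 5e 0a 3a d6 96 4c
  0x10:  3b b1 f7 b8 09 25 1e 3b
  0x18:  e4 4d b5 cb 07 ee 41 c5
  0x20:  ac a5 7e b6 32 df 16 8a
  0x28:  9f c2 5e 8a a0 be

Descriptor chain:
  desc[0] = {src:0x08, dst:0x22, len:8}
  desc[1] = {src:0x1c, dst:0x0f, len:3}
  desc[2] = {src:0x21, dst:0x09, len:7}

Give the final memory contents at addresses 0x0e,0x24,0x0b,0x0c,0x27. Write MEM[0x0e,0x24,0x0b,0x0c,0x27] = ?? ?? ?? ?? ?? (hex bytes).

MEM[0x0e,0x24,0x0b,0x0c,0x27] = 3a 5e 89 5e d6

[0] 0x08->0x22 len=8 : 50 89 5e 0a 3a d6 96 4c
[1] 0x1c->0x0f len=3 : 07 ee 41
[2] 0x21->0x09 len=7 : a5 50 89 5e 0a 3a d6
query mem[0x0e]=0x3a, mem[0x24]=0x5e, mem[0x0b]=0x89, mem[0x0c]=0x5e, mem[0x27]=0xd6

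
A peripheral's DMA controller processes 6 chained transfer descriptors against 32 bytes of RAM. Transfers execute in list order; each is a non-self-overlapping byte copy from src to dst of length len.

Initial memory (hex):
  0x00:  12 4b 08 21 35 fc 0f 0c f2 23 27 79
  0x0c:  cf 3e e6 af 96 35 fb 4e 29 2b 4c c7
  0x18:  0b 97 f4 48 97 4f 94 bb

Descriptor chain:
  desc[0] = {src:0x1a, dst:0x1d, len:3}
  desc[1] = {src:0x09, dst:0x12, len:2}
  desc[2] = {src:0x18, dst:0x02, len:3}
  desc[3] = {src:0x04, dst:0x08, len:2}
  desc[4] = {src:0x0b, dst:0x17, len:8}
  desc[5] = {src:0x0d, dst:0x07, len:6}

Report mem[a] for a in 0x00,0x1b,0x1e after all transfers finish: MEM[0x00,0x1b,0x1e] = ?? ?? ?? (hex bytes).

MEM[0x00,0x1b,0x1e] = 12 af 23

  after D0: wrote 3B at 0x1d = f44897
  after D1: wrote 2B at 0x12 = 2327
  after D2: wrote 3B at 0x02 = 0b97f4
  after D3: wrote 2B at 0x08 = f4fc
  after D4: wrote 8B at 0x17 = 79cf3ee6af963523
  after D5: wrote 6B at 0x07 = 3ee6af963523
query mem[0x00]=0x12, mem[0x1b]=0xaf, mem[0x1e]=0x23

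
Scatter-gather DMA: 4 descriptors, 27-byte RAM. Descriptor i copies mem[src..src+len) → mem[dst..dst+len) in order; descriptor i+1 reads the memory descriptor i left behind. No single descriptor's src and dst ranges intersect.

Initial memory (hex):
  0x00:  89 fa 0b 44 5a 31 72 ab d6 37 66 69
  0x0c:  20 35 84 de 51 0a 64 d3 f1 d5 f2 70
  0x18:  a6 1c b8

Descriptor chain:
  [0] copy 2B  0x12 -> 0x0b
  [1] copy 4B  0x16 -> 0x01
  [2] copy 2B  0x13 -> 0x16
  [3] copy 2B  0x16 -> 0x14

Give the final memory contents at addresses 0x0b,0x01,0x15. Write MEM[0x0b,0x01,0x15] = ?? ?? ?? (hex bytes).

MEM[0x0b,0x01,0x15] = 64 f2 f1

D0: mem[0x0b..0x0c] <- [64 d3]
D1: mem[0x01..0x04] <- [f2 70 a6 1c]
D2: mem[0x16..0x17] <- [d3 f1]
D3: mem[0x14..0x15] <- [d3 f1]
query mem[0x0b]=0x64, mem[0x01]=0xf2, mem[0x15]=0xf1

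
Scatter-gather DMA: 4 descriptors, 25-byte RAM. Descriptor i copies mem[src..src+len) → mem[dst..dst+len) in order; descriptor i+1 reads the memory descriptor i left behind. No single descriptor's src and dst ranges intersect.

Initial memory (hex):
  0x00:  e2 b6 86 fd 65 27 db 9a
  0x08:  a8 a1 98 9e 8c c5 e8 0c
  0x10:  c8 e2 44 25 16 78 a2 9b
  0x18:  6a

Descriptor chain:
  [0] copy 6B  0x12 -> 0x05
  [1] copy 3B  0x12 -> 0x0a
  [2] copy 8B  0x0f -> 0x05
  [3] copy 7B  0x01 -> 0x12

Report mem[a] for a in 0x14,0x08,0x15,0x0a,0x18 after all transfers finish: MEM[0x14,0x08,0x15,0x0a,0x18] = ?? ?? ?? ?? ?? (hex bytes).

MEM[0x14,0x08,0x15,0x0a,0x18] = fd 44 65 16 e2

  after D0: wrote 6B at 0x05 = 44251678a29b
  after D1: wrote 3B at 0x0a = 442516
  after D2: wrote 8B at 0x05 = 0cc8e244251678a2
  after D3: wrote 7B at 0x12 = b686fd650cc8e2
query mem[0x14]=0xfd, mem[0x08]=0x44, mem[0x15]=0x65, mem[0x0a]=0x16, mem[0x18]=0xe2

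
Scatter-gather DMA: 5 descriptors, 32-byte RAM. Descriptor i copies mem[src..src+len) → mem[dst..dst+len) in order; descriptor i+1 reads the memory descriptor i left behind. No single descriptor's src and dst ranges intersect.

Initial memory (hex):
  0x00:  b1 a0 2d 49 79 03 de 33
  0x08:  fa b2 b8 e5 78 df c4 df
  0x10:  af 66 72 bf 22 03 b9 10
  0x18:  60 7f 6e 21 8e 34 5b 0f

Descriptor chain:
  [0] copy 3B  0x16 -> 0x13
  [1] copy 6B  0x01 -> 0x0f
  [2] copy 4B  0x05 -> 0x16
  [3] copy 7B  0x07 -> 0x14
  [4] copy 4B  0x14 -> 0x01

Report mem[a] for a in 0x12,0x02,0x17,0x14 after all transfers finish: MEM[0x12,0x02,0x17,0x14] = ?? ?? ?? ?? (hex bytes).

  after D0: wrote 3B at 0x13 = b91060
  after D1: wrote 6B at 0x0f = a02d497903de
  after D2: wrote 4B at 0x16 = 03de33fa
  after D3: wrote 7B at 0x14 = 33fab2b8e578df
  after D4: wrote 4B at 0x01 = 33fab2b8
query mem[0x12]=0x79, mem[0x02]=0xfa, mem[0x17]=0xb8, mem[0x14]=0x33

MEM[0x12,0x02,0x17,0x14] = 79 fa b8 33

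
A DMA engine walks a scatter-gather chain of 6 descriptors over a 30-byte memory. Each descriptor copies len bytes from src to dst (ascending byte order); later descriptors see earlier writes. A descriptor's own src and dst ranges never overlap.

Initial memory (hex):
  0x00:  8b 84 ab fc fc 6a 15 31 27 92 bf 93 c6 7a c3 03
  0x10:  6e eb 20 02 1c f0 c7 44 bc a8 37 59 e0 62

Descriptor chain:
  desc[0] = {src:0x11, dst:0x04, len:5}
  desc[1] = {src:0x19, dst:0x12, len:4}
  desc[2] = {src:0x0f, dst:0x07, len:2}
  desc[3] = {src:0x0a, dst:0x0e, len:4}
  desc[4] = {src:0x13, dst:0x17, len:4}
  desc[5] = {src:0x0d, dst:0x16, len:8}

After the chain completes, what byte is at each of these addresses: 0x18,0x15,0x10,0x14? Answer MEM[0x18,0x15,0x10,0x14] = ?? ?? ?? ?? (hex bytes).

  after D0: wrote 5B at 0x04 = eb20021cf0
  after D1: wrote 4B at 0x12 = a83759e0
  after D2: wrote 2B at 0x07 = 036e
  after D3: wrote 4B at 0x0e = bf93c67a
  after D4: wrote 4B at 0x17 = 3759e0c7
  after D5: wrote 8B at 0x16 = 7abf93c67aa83759
query mem[0x18]=0x93, mem[0x15]=0xe0, mem[0x10]=0xc6, mem[0x14]=0x59

MEM[0x18,0x15,0x10,0x14] = 93 e0 c6 59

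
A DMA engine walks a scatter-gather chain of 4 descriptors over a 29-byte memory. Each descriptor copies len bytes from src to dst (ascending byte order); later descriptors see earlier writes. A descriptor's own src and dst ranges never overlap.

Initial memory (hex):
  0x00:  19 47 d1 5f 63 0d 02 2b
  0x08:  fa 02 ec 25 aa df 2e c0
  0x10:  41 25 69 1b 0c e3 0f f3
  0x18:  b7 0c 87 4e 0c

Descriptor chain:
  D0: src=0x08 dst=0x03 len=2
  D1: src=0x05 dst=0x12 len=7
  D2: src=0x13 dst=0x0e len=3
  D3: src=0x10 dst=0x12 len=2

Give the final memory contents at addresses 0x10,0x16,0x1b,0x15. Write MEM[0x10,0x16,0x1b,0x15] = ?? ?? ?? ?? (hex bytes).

D0: mem[0x03..0x04] <- [fa 02]
D1: mem[0x12..0x18] <- [0d 02 2b fa 02 ec 25]
D2: mem[0x0e..0x10] <- [02 2b fa]
D3: mem[0x12..0x13] <- [fa 25]
query mem[0x10]=0xfa, mem[0x16]=0x02, mem[0x1b]=0x4e, mem[0x15]=0xfa

MEM[0x10,0x16,0x1b,0x15] = fa 02 4e fa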